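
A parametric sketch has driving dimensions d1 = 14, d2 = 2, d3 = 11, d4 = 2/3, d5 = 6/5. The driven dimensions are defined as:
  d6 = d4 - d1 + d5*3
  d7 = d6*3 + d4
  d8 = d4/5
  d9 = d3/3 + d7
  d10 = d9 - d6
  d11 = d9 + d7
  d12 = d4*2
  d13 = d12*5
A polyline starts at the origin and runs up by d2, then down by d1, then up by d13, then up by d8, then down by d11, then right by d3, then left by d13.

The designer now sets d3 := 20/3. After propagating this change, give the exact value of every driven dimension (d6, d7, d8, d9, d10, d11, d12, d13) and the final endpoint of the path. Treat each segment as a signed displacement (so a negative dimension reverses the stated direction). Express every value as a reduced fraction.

d6 = -146/15
d7 = -428/15
d8 = 2/15
d9 = -1184/45
d10 = -746/45
d11 = -2468/45
d12 = 4/3
d13 = 20/3
endpoint = (0, 2234/45)

Apply edit: d3 := 20/3
  d6 = d4 - d1 + d5*3 = -146/15
  d7 = d6*3 + d4 = -428/15
  d8 = d4/5 = 2/15
  d9 = d3/3 + d7 = -1184/45
  d10 = d9 - d6 = -746/45
  d11 = d9 + d7 = -2468/45
  d12 = d4*2 = 4/3
  d13 = d12*5 = 20/3
Walk from origin (0, 0):
  seg 1: up by d2 = 2 → (0, 2)
  seg 2: down by d1 = 14 → (0, -12)
  seg 3: up by d13 = 20/3 → (0, -16/3)
  seg 4: up by d8 = 2/15 → (0, -26/5)
  seg 5: down by d11 = -2468/45 → (0, 2234/45)
  seg 6: right by d3 = 20/3 → (20/3, 2234/45)
  seg 7: left by d13 = 20/3 → (0, 2234/45)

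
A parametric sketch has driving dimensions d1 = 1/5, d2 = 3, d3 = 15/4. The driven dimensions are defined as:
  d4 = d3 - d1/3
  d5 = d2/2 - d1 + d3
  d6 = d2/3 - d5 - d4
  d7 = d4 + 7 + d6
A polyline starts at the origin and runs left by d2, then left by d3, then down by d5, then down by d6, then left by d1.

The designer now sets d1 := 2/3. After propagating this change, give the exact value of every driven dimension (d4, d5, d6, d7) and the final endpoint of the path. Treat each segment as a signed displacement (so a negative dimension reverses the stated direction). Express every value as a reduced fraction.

d4 = 127/36
d5 = 55/12
d6 = -64/9
d7 = 41/12
endpoint = (-89/12, 91/36)

Apply edit: d1 := 2/3
  d4 = d3 - d1/3 = 127/36
  d5 = d2/2 - d1 + d3 = 55/12
  d6 = d2/3 - d5 - d4 = -64/9
  d7 = d4 + 7 + d6 = 41/12
Walk from origin (0, 0):
  seg 1: left by d2 = 3 → (-3, 0)
  seg 2: left by d3 = 15/4 → (-27/4, 0)
  seg 3: down by d5 = 55/12 → (-27/4, -55/12)
  seg 4: down by d6 = -64/9 → (-27/4, 91/36)
  seg 5: left by d1 = 2/3 → (-89/12, 91/36)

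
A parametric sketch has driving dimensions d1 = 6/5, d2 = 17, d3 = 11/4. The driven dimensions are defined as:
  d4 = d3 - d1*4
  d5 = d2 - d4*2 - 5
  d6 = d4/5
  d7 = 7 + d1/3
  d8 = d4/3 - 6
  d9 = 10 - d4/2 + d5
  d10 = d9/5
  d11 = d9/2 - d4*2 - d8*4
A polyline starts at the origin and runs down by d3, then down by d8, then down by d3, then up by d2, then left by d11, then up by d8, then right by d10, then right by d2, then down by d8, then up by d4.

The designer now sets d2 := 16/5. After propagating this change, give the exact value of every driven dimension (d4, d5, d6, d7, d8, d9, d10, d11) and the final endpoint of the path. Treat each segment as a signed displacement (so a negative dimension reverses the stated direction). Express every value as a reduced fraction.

Apply edit: d2 := 16/5
  d4 = d3 - d1*4 = -41/20
  d5 = d2 - d4*2 - 5 = 23/10
  d6 = d4/5 = -41/100
  d7 = 7 + d1/3 = 37/5
  d8 = d4/3 - 6 = -401/60
  d9 = 10 - d4/2 + d5 = 533/40
  d10 = d9/5 = 533/200
  d11 = d9/2 - d4*2 - d8*4 = 8999/240
Walk from origin (0, 0):
  seg 1: down by d3 = 11/4 → (0, -11/4)
  seg 2: down by d8 = -401/60 → (0, 59/15)
  seg 3: down by d3 = 11/4 → (0, 71/60)
  seg 4: up by d2 = 16/5 → (0, 263/60)
  seg 5: left by d11 = 8999/240 → (-8999/240, 263/60)
  seg 6: up by d8 = -401/60 → (-8999/240, -23/10)
  seg 7: right by d10 = 533/200 → (-41797/1200, -23/10)
  seg 8: right by d2 = 16/5 → (-37957/1200, -23/10)
  seg 9: down by d8 = -401/60 → (-37957/1200, 263/60)
  seg 10: up by d4 = -41/20 → (-37957/1200, 7/3)

d4 = -41/20
d5 = 23/10
d6 = -41/100
d7 = 37/5
d8 = -401/60
d9 = 533/40
d10 = 533/200
d11 = 8999/240
endpoint = (-37957/1200, 7/3)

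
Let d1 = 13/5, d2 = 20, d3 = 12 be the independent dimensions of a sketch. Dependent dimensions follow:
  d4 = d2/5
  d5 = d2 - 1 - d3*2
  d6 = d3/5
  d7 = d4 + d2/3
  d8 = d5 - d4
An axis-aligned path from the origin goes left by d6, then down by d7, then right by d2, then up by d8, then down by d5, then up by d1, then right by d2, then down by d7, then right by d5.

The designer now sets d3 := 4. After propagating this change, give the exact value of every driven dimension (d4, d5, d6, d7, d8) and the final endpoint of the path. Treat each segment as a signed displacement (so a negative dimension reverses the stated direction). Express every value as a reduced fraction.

Apply edit: d3 := 4
  d4 = d2/5 = 4
  d5 = d2 - 1 - d3*2 = 11
  d6 = d3/5 = 4/5
  d7 = d4 + d2/3 = 32/3
  d8 = d5 - d4 = 7
Walk from origin (0, 0):
  seg 1: left by d6 = 4/5 → (-4/5, 0)
  seg 2: down by d7 = 32/3 → (-4/5, -32/3)
  seg 3: right by d2 = 20 → (96/5, -32/3)
  seg 4: up by d8 = 7 → (96/5, -11/3)
  seg 5: down by d5 = 11 → (96/5, -44/3)
  seg 6: up by d1 = 13/5 → (96/5, -181/15)
  seg 7: right by d2 = 20 → (196/5, -181/15)
  seg 8: down by d7 = 32/3 → (196/5, -341/15)
  seg 9: right by d5 = 11 → (251/5, -341/15)

d4 = 4
d5 = 11
d6 = 4/5
d7 = 32/3
d8 = 7
endpoint = (251/5, -341/15)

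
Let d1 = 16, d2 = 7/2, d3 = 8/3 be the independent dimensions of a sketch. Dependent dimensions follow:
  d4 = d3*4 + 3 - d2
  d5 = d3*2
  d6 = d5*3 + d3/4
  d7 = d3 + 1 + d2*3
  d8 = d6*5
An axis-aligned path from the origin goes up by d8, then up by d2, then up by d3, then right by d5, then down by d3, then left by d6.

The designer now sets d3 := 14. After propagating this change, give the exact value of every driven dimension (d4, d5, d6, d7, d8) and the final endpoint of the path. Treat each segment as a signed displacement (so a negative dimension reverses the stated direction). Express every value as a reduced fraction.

d4 = 111/2
d5 = 28
d6 = 175/2
d7 = 51/2
d8 = 875/2
endpoint = (-119/2, 441)

Apply edit: d3 := 14
  d4 = d3*4 + 3 - d2 = 111/2
  d5 = d3*2 = 28
  d6 = d5*3 + d3/4 = 175/2
  d7 = d3 + 1 + d2*3 = 51/2
  d8 = d6*5 = 875/2
Walk from origin (0, 0):
  seg 1: up by d8 = 875/2 → (0, 875/2)
  seg 2: up by d2 = 7/2 → (0, 441)
  seg 3: up by d3 = 14 → (0, 455)
  seg 4: right by d5 = 28 → (28, 455)
  seg 5: down by d3 = 14 → (28, 441)
  seg 6: left by d6 = 175/2 → (-119/2, 441)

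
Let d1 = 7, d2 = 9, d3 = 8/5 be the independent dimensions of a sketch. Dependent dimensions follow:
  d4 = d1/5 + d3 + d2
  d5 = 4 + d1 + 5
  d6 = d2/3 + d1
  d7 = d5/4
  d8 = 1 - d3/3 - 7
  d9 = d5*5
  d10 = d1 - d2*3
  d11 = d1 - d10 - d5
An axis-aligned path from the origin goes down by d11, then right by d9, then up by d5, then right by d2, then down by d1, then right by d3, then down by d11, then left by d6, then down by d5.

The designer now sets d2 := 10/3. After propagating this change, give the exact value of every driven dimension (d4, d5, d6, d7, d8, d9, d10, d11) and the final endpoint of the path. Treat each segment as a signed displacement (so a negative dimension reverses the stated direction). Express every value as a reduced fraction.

Apply edit: d2 := 10/3
  d4 = d1/5 + d3 + d2 = 19/3
  d5 = 4 + d1 + 5 = 16
  d6 = d2/3 + d1 = 73/9
  d7 = d5/4 = 4
  d8 = 1 - d3/3 - 7 = -98/15
  d9 = d5*5 = 80
  d10 = d1 - d2*3 = -3
  d11 = d1 - d10 - d5 = -6
Walk from origin (0, 0):
  seg 1: down by d11 = -6 → (0, 6)
  seg 2: right by d9 = 80 → (80, 6)
  seg 3: up by d5 = 16 → (80, 22)
  seg 4: right by d2 = 10/3 → (250/3, 22)
  seg 5: down by d1 = 7 → (250/3, 15)
  seg 6: right by d3 = 8/5 → (1274/15, 15)
  seg 7: down by d11 = -6 → (1274/15, 21)
  seg 8: left by d6 = 73/9 → (3457/45, 21)
  seg 9: down by d5 = 16 → (3457/45, 5)

d4 = 19/3
d5 = 16
d6 = 73/9
d7 = 4
d8 = -98/15
d9 = 80
d10 = -3
d11 = -6
endpoint = (3457/45, 5)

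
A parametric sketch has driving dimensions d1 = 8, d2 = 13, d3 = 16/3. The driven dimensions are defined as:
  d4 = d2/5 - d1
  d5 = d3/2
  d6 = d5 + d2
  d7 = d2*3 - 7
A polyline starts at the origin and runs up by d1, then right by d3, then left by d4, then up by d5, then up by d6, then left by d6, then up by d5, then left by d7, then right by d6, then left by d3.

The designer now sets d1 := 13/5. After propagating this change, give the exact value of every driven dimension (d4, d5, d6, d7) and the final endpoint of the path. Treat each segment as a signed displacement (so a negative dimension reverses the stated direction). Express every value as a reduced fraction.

Apply edit: d1 := 13/5
  d4 = d2/5 - d1 = 0
  d5 = d3/2 = 8/3
  d6 = d5 + d2 = 47/3
  d7 = d2*3 - 7 = 32
Walk from origin (0, 0):
  seg 1: up by d1 = 13/5 → (0, 13/5)
  seg 2: right by d3 = 16/3 → (16/3, 13/5)
  seg 3: left by d4 = 0 → (16/3, 13/5)
  seg 4: up by d5 = 8/3 → (16/3, 79/15)
  seg 5: up by d6 = 47/3 → (16/3, 314/15)
  seg 6: left by d6 = 47/3 → (-31/3, 314/15)
  seg 7: up by d5 = 8/3 → (-31/3, 118/5)
  seg 8: left by d7 = 32 → (-127/3, 118/5)
  seg 9: right by d6 = 47/3 → (-80/3, 118/5)
  seg 10: left by d3 = 16/3 → (-32, 118/5)

d4 = 0
d5 = 8/3
d6 = 47/3
d7 = 32
endpoint = (-32, 118/5)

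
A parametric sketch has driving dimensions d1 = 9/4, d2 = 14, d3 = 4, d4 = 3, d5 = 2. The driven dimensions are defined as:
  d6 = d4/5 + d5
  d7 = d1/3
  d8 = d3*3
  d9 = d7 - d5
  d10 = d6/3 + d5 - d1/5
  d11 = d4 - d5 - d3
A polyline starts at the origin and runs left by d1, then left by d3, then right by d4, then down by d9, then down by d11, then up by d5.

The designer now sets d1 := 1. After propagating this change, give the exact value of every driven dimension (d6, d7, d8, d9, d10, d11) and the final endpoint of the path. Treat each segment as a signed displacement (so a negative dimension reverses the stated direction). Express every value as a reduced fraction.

Apply edit: d1 := 1
  d6 = d4/5 + d5 = 13/5
  d7 = d1/3 = 1/3
  d8 = d3*3 = 12
  d9 = d7 - d5 = -5/3
  d10 = d6/3 + d5 - d1/5 = 8/3
  d11 = d4 - d5 - d3 = -3
Walk from origin (0, 0):
  seg 1: left by d1 = 1 → (-1, 0)
  seg 2: left by d3 = 4 → (-5, 0)
  seg 3: right by d4 = 3 → (-2, 0)
  seg 4: down by d9 = -5/3 → (-2, 5/3)
  seg 5: down by d11 = -3 → (-2, 14/3)
  seg 6: up by d5 = 2 → (-2, 20/3)

d6 = 13/5
d7 = 1/3
d8 = 12
d9 = -5/3
d10 = 8/3
d11 = -3
endpoint = (-2, 20/3)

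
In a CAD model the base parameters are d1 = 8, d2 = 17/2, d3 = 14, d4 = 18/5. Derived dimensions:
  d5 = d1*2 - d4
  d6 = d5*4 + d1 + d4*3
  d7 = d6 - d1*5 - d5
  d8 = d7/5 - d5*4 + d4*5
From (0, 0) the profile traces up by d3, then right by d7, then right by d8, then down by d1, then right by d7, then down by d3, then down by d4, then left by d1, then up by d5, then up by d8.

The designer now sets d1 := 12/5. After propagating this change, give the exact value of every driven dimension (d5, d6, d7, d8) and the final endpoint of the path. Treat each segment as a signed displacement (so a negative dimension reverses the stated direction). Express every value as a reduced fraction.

d5 = 6/5
d6 = 18
d7 = 24/5
d8 = 354/25
endpoint = (534/25, 234/25)

Apply edit: d1 := 12/5
  d5 = d1*2 - d4 = 6/5
  d6 = d5*4 + d1 + d4*3 = 18
  d7 = d6 - d1*5 - d5 = 24/5
  d8 = d7/5 - d5*4 + d4*5 = 354/25
Walk from origin (0, 0):
  seg 1: up by d3 = 14 → (0, 14)
  seg 2: right by d7 = 24/5 → (24/5, 14)
  seg 3: right by d8 = 354/25 → (474/25, 14)
  seg 4: down by d1 = 12/5 → (474/25, 58/5)
  seg 5: right by d7 = 24/5 → (594/25, 58/5)
  seg 6: down by d3 = 14 → (594/25, -12/5)
  seg 7: down by d4 = 18/5 → (594/25, -6)
  seg 8: left by d1 = 12/5 → (534/25, -6)
  seg 9: up by d5 = 6/5 → (534/25, -24/5)
  seg 10: up by d8 = 354/25 → (534/25, 234/25)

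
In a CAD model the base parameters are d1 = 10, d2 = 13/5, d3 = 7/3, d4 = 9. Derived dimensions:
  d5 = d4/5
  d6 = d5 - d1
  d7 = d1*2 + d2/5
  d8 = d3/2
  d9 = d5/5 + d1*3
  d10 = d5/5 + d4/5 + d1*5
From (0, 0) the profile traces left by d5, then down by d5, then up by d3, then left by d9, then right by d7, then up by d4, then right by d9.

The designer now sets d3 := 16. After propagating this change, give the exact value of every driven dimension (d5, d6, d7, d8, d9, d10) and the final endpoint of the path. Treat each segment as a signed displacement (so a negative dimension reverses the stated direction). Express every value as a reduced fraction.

d5 = 9/5
d6 = -41/5
d7 = 513/25
d8 = 8
d9 = 759/25
d10 = 1304/25
endpoint = (468/25, 116/5)

Apply edit: d3 := 16
  d5 = d4/5 = 9/5
  d6 = d5 - d1 = -41/5
  d7 = d1*2 + d2/5 = 513/25
  d8 = d3/2 = 8
  d9 = d5/5 + d1*3 = 759/25
  d10 = d5/5 + d4/5 + d1*5 = 1304/25
Walk from origin (0, 0):
  seg 1: left by d5 = 9/5 → (-9/5, 0)
  seg 2: down by d5 = 9/5 → (-9/5, -9/5)
  seg 3: up by d3 = 16 → (-9/5, 71/5)
  seg 4: left by d9 = 759/25 → (-804/25, 71/5)
  seg 5: right by d7 = 513/25 → (-291/25, 71/5)
  seg 6: up by d4 = 9 → (-291/25, 116/5)
  seg 7: right by d9 = 759/25 → (468/25, 116/5)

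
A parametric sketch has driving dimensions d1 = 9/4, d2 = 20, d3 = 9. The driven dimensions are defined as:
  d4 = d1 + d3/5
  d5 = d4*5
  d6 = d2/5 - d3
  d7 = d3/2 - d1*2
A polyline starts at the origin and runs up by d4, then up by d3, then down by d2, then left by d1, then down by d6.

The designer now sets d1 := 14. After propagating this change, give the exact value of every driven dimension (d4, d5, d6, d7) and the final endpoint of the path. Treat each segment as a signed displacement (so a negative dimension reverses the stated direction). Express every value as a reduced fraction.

Apply edit: d1 := 14
  d4 = d1 + d3/5 = 79/5
  d5 = d4*5 = 79
  d6 = d2/5 - d3 = -5
  d7 = d3/2 - d1*2 = -47/2
Walk from origin (0, 0):
  seg 1: up by d4 = 79/5 → (0, 79/5)
  seg 2: up by d3 = 9 → (0, 124/5)
  seg 3: down by d2 = 20 → (0, 24/5)
  seg 4: left by d1 = 14 → (-14, 24/5)
  seg 5: down by d6 = -5 → (-14, 49/5)

d4 = 79/5
d5 = 79
d6 = -5
d7 = -47/2
endpoint = (-14, 49/5)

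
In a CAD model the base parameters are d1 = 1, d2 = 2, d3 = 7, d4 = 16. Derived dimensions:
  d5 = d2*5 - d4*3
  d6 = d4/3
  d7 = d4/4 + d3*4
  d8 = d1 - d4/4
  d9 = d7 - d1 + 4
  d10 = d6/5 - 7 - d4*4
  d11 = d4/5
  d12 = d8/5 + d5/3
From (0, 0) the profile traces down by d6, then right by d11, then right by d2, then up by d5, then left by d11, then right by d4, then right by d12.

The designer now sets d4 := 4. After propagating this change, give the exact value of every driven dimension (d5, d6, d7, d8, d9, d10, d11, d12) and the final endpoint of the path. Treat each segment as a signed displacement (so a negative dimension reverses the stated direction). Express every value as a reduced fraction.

d5 = -2
d6 = 4/3
d7 = 29
d8 = 0
d9 = 32
d10 = -341/15
d11 = 4/5
d12 = -2/3
endpoint = (16/3, -10/3)

Apply edit: d4 := 4
  d5 = d2*5 - d4*3 = -2
  d6 = d4/3 = 4/3
  d7 = d4/4 + d3*4 = 29
  d8 = d1 - d4/4 = 0
  d9 = d7 - d1 + 4 = 32
  d10 = d6/5 - 7 - d4*4 = -341/15
  d11 = d4/5 = 4/5
  d12 = d8/5 + d5/3 = -2/3
Walk from origin (0, 0):
  seg 1: down by d6 = 4/3 → (0, -4/3)
  seg 2: right by d11 = 4/5 → (4/5, -4/3)
  seg 3: right by d2 = 2 → (14/5, -4/3)
  seg 4: up by d5 = -2 → (14/5, -10/3)
  seg 5: left by d11 = 4/5 → (2, -10/3)
  seg 6: right by d4 = 4 → (6, -10/3)
  seg 7: right by d12 = -2/3 → (16/3, -10/3)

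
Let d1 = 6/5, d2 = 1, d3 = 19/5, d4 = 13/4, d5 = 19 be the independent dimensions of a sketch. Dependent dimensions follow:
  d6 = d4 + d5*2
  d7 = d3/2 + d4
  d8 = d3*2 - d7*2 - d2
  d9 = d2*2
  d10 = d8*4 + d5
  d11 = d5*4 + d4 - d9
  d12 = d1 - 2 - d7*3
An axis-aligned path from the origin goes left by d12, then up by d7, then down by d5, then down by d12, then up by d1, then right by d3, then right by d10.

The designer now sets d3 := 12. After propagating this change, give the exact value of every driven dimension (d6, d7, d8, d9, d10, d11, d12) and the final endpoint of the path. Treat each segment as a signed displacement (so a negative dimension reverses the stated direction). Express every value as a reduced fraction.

d6 = 165/4
d7 = 37/4
d8 = 9/2
d9 = 2
d10 = 37
d11 = 309/4
d12 = -571/20
endpoint = (1551/20, 20)

Apply edit: d3 := 12
  d6 = d4 + d5*2 = 165/4
  d7 = d3/2 + d4 = 37/4
  d8 = d3*2 - d7*2 - d2 = 9/2
  d9 = d2*2 = 2
  d10 = d8*4 + d5 = 37
  d11 = d5*4 + d4 - d9 = 309/4
  d12 = d1 - 2 - d7*3 = -571/20
Walk from origin (0, 0):
  seg 1: left by d12 = -571/20 → (571/20, 0)
  seg 2: up by d7 = 37/4 → (571/20, 37/4)
  seg 3: down by d5 = 19 → (571/20, -39/4)
  seg 4: down by d12 = -571/20 → (571/20, 94/5)
  seg 5: up by d1 = 6/5 → (571/20, 20)
  seg 6: right by d3 = 12 → (811/20, 20)
  seg 7: right by d10 = 37 → (1551/20, 20)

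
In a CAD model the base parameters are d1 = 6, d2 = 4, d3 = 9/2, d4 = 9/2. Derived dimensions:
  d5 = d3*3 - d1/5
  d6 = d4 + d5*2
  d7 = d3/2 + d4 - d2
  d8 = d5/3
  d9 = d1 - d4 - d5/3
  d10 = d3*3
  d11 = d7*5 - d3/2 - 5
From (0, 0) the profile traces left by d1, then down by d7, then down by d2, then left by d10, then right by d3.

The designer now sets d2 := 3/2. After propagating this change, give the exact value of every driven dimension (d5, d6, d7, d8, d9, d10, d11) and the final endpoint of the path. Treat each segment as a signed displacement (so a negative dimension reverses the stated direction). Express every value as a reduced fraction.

Apply edit: d2 := 3/2
  d5 = d3*3 - d1/5 = 123/10
  d6 = d4 + d5*2 = 291/10
  d7 = d3/2 + d4 - d2 = 21/4
  d8 = d5/3 = 41/10
  d9 = d1 - d4 - d5/3 = -13/5
  d10 = d3*3 = 27/2
  d11 = d7*5 - d3/2 - 5 = 19
Walk from origin (0, 0):
  seg 1: left by d1 = 6 → (-6, 0)
  seg 2: down by d7 = 21/4 → (-6, -21/4)
  seg 3: down by d2 = 3/2 → (-6, -27/4)
  seg 4: left by d10 = 27/2 → (-39/2, -27/4)
  seg 5: right by d3 = 9/2 → (-15, -27/4)

d5 = 123/10
d6 = 291/10
d7 = 21/4
d8 = 41/10
d9 = -13/5
d10 = 27/2
d11 = 19
endpoint = (-15, -27/4)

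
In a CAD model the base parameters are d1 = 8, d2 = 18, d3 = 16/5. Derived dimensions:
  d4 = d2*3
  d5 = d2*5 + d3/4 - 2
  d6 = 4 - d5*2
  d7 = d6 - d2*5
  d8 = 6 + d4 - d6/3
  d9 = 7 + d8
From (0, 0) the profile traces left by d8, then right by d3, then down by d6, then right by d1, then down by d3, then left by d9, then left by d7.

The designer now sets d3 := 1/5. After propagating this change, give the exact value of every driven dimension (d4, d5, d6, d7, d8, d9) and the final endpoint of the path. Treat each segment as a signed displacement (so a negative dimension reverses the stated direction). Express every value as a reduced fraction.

Apply edit: d3 := 1/5
  d4 = d2*3 = 54
  d5 = d2*5 + d3/4 - 2 = 1761/20
  d6 = 4 - d5*2 = -1721/10
  d7 = d6 - d2*5 = -2621/10
  d8 = 6 + d4 - d6/3 = 3521/30
  d9 = 7 + d8 = 3731/30
Walk from origin (0, 0):
  seg 1: left by d8 = 3521/30 → (-3521/30, 0)
  seg 2: right by d3 = 1/5 → (-703/6, 0)
  seg 3: down by d6 = -1721/10 → (-703/6, 1721/10)
  seg 4: right by d1 = 8 → (-655/6, 1721/10)
  seg 5: down by d3 = 1/5 → (-655/6, 1719/10)
  seg 6: left by d9 = 3731/30 → (-3503/15, 1719/10)
  seg 7: left by d7 = -2621/10 → (857/30, 1719/10)

d4 = 54
d5 = 1761/20
d6 = -1721/10
d7 = -2621/10
d8 = 3521/30
d9 = 3731/30
endpoint = (857/30, 1719/10)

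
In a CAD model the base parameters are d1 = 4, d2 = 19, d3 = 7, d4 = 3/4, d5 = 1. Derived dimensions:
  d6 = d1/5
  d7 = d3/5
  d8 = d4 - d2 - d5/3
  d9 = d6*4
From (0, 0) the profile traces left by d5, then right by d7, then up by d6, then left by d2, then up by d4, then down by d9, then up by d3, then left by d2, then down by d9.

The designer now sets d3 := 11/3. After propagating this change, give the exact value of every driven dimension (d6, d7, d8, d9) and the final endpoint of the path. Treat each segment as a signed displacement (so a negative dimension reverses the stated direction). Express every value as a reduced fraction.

Apply edit: d3 := 11/3
  d6 = d1/5 = 4/5
  d7 = d3/5 = 11/15
  d8 = d4 - d2 - d5/3 = -223/12
  d9 = d6*4 = 16/5
Walk from origin (0, 0):
  seg 1: left by d5 = 1 → (-1, 0)
  seg 2: right by d7 = 11/15 → (-4/15, 0)
  seg 3: up by d6 = 4/5 → (-4/15, 4/5)
  seg 4: left by d2 = 19 → (-289/15, 4/5)
  seg 5: up by d4 = 3/4 → (-289/15, 31/20)
  seg 6: down by d9 = 16/5 → (-289/15, -33/20)
  seg 7: up by d3 = 11/3 → (-289/15, 121/60)
  seg 8: left by d2 = 19 → (-574/15, 121/60)
  seg 9: down by d9 = 16/5 → (-574/15, -71/60)

d6 = 4/5
d7 = 11/15
d8 = -223/12
d9 = 16/5
endpoint = (-574/15, -71/60)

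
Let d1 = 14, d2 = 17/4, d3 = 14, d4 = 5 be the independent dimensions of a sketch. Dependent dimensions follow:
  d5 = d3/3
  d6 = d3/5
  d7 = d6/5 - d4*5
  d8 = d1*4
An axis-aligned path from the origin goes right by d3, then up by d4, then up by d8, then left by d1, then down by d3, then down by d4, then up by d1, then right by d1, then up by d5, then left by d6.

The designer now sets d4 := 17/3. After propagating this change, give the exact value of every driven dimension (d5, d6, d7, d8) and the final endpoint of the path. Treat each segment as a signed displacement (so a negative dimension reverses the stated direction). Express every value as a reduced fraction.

Apply edit: d4 := 17/3
  d5 = d3/3 = 14/3
  d6 = d3/5 = 14/5
  d7 = d6/5 - d4*5 = -2083/75
  d8 = d1*4 = 56
Walk from origin (0, 0):
  seg 1: right by d3 = 14 → (14, 0)
  seg 2: up by d4 = 17/3 → (14, 17/3)
  seg 3: up by d8 = 56 → (14, 185/3)
  seg 4: left by d1 = 14 → (0, 185/3)
  seg 5: down by d3 = 14 → (0, 143/3)
  seg 6: down by d4 = 17/3 → (0, 42)
  seg 7: up by d1 = 14 → (0, 56)
  seg 8: right by d1 = 14 → (14, 56)
  seg 9: up by d5 = 14/3 → (14, 182/3)
  seg 10: left by d6 = 14/5 → (56/5, 182/3)

d5 = 14/3
d6 = 14/5
d7 = -2083/75
d8 = 56
endpoint = (56/5, 182/3)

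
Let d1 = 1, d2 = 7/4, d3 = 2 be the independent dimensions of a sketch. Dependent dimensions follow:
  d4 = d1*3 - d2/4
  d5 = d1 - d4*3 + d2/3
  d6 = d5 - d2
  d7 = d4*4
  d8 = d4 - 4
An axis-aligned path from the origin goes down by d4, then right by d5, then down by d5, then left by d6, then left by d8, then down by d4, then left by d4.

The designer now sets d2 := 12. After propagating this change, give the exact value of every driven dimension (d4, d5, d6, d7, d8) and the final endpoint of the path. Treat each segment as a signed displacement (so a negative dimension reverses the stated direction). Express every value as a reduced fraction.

d4 = 0
d5 = 5
d6 = -7
d7 = 0
d8 = -4
endpoint = (16, -5)

Apply edit: d2 := 12
  d4 = d1*3 - d2/4 = 0
  d5 = d1 - d4*3 + d2/3 = 5
  d6 = d5 - d2 = -7
  d7 = d4*4 = 0
  d8 = d4 - 4 = -4
Walk from origin (0, 0):
  seg 1: down by d4 = 0 → (0, 0)
  seg 2: right by d5 = 5 → (5, 0)
  seg 3: down by d5 = 5 → (5, -5)
  seg 4: left by d6 = -7 → (12, -5)
  seg 5: left by d8 = -4 → (16, -5)
  seg 6: down by d4 = 0 → (16, -5)
  seg 7: left by d4 = 0 → (16, -5)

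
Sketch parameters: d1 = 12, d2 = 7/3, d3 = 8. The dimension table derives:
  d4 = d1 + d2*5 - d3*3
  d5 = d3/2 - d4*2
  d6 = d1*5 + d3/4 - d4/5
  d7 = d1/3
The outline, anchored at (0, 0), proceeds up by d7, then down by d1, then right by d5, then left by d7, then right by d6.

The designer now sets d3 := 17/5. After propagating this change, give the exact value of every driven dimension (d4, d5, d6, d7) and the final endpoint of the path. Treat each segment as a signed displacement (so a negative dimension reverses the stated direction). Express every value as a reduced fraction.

Apply edit: d3 := 17/5
  d4 = d1 + d2*5 - d3*3 = 202/15
  d5 = d3/2 - d4*2 = -757/30
  d6 = d1*5 + d3/4 - d4/5 = 17447/300
  d7 = d1/3 = 4
Walk from origin (0, 0):
  seg 1: up by d7 = 4 → (0, 4)
  seg 2: down by d1 = 12 → (0, -8)
  seg 3: right by d5 = -757/30 → (-757/30, -8)
  seg 4: left by d7 = 4 → (-877/30, -8)
  seg 5: right by d6 = 17447/300 → (8677/300, -8)

d4 = 202/15
d5 = -757/30
d6 = 17447/300
d7 = 4
endpoint = (8677/300, -8)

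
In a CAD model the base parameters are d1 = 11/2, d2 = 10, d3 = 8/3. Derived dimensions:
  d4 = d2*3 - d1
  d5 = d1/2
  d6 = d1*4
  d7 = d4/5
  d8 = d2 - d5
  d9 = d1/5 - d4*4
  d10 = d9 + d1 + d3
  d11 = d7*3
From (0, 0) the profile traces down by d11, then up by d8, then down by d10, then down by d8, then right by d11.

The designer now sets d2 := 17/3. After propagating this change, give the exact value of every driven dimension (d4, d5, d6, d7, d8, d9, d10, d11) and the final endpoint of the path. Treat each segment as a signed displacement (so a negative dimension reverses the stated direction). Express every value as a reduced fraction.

d4 = 23/2
d5 = 11/4
d6 = 22
d7 = 23/10
d8 = 35/12
d9 = -449/10
d10 = -551/15
d11 = 69/10
endpoint = (69/10, 179/6)

Apply edit: d2 := 17/3
  d4 = d2*3 - d1 = 23/2
  d5 = d1/2 = 11/4
  d6 = d1*4 = 22
  d7 = d4/5 = 23/10
  d8 = d2 - d5 = 35/12
  d9 = d1/5 - d4*4 = -449/10
  d10 = d9 + d1 + d3 = -551/15
  d11 = d7*3 = 69/10
Walk from origin (0, 0):
  seg 1: down by d11 = 69/10 → (0, -69/10)
  seg 2: up by d8 = 35/12 → (0, -239/60)
  seg 3: down by d10 = -551/15 → (0, 131/4)
  seg 4: down by d8 = 35/12 → (0, 179/6)
  seg 5: right by d11 = 69/10 → (69/10, 179/6)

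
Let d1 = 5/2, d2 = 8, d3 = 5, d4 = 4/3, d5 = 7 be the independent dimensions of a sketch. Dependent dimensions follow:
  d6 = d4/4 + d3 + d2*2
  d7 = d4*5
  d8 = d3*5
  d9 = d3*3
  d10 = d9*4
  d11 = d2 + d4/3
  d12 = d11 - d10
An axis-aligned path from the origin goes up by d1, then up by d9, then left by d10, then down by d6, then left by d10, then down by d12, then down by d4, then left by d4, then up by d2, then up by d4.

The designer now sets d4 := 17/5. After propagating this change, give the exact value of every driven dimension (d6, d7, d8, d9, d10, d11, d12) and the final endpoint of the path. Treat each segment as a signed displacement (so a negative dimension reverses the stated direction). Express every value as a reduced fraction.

d6 = 437/20
d7 = 17
d8 = 25
d9 = 15
d10 = 60
d11 = 137/15
d12 = -763/15
endpoint = (-617/5, 3271/60)

Apply edit: d4 := 17/5
  d6 = d4/4 + d3 + d2*2 = 437/20
  d7 = d4*5 = 17
  d8 = d3*5 = 25
  d9 = d3*3 = 15
  d10 = d9*4 = 60
  d11 = d2 + d4/3 = 137/15
  d12 = d11 - d10 = -763/15
Walk from origin (0, 0):
  seg 1: up by d1 = 5/2 → (0, 5/2)
  seg 2: up by d9 = 15 → (0, 35/2)
  seg 3: left by d10 = 60 → (-60, 35/2)
  seg 4: down by d6 = 437/20 → (-60, -87/20)
  seg 5: left by d10 = 60 → (-120, -87/20)
  seg 6: down by d12 = -763/15 → (-120, 2791/60)
  seg 7: down by d4 = 17/5 → (-120, 2587/60)
  seg 8: left by d4 = 17/5 → (-617/5, 2587/60)
  seg 9: up by d2 = 8 → (-617/5, 3067/60)
  seg 10: up by d4 = 17/5 → (-617/5, 3271/60)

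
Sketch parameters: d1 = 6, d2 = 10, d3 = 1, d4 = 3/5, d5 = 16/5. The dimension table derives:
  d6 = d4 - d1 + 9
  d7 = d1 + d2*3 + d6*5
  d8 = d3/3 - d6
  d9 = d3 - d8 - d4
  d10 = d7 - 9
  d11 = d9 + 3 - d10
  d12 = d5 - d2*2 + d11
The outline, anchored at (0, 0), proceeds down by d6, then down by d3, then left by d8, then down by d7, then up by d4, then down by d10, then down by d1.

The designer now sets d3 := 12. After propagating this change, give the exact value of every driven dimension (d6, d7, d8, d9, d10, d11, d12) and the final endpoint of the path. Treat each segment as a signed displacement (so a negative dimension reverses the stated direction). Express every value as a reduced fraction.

Apply edit: d3 := 12
  d6 = d4 - d1 + 9 = 18/5
  d7 = d1 + d2*3 + d6*5 = 54
  d8 = d3/3 - d6 = 2/5
  d9 = d3 - d8 - d4 = 11
  d10 = d7 - 9 = 45
  d11 = d9 + 3 - d10 = -31
  d12 = d5 - d2*2 + d11 = -239/5
Walk from origin (0, 0):
  seg 1: down by d6 = 18/5 → (0, -18/5)
  seg 2: down by d3 = 12 → (0, -78/5)
  seg 3: left by d8 = 2/5 → (-2/5, -78/5)
  seg 4: down by d7 = 54 → (-2/5, -348/5)
  seg 5: up by d4 = 3/5 → (-2/5, -69)
  seg 6: down by d10 = 45 → (-2/5, -114)
  seg 7: down by d1 = 6 → (-2/5, -120)

d6 = 18/5
d7 = 54
d8 = 2/5
d9 = 11
d10 = 45
d11 = -31
d12 = -239/5
endpoint = (-2/5, -120)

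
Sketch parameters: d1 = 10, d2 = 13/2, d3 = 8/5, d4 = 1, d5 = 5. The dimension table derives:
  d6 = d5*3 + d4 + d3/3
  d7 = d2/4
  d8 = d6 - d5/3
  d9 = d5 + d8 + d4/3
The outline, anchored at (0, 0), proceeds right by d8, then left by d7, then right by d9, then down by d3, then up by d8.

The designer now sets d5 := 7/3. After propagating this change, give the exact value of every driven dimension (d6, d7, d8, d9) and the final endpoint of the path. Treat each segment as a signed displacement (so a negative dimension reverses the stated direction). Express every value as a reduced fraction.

Apply edit: d5 := 7/3
  d6 = d5*3 + d4 + d3/3 = 128/15
  d7 = d2/4 = 13/8
  d8 = d6 - d5/3 = 349/45
  d9 = d5 + d8 + d4/3 = 469/45
Walk from origin (0, 0):
  seg 1: right by d8 = 349/45 → (349/45, 0)
  seg 2: left by d7 = 13/8 → (2207/360, 0)
  seg 3: right by d9 = 469/45 → (5959/360, 0)
  seg 4: down by d3 = 8/5 → (5959/360, -8/5)
  seg 5: up by d8 = 349/45 → (5959/360, 277/45)

d6 = 128/15
d7 = 13/8
d8 = 349/45
d9 = 469/45
endpoint = (5959/360, 277/45)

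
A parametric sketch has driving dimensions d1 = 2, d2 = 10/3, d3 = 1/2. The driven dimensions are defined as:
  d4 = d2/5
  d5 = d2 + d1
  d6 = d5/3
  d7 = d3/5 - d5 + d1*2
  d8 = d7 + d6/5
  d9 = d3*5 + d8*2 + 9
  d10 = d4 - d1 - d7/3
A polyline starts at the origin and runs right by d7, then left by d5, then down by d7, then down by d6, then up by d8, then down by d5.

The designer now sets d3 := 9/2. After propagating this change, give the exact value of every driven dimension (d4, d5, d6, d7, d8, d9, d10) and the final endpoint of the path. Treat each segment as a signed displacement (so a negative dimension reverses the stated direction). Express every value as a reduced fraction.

Apply edit: d3 := 9/2
  d4 = d2/5 = 2/3
  d5 = d2 + d1 = 16/3
  d6 = d5/3 = 16/9
  d7 = d3/5 - d5 + d1*2 = -13/30
  d8 = d7 + d6/5 = -7/90
  d9 = d3*5 + d8*2 + 9 = 2821/90
  d10 = d4 - d1 - d7/3 = -107/90
Walk from origin (0, 0):
  seg 1: right by d7 = -13/30 → (-13/30, 0)
  seg 2: left by d5 = 16/3 → (-173/30, 0)
  seg 3: down by d7 = -13/30 → (-173/30, 13/30)
  seg 4: down by d6 = 16/9 → (-173/30, -121/90)
  seg 5: up by d8 = -7/90 → (-173/30, -64/45)
  seg 6: down by d5 = 16/3 → (-173/30, -304/45)

d4 = 2/3
d5 = 16/3
d6 = 16/9
d7 = -13/30
d8 = -7/90
d9 = 2821/90
d10 = -107/90
endpoint = (-173/30, -304/45)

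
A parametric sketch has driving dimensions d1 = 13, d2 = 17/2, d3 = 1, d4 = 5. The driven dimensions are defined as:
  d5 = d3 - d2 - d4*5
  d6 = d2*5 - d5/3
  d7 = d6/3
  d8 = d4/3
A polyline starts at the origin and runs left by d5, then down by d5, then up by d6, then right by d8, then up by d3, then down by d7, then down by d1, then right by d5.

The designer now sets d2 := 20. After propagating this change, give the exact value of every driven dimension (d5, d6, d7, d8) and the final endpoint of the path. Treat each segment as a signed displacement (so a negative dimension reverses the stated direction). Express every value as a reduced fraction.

d5 = -44
d6 = 344/3
d7 = 344/9
d8 = 5/3
endpoint = (5/3, 976/9)

Apply edit: d2 := 20
  d5 = d3 - d2 - d4*5 = -44
  d6 = d2*5 - d5/3 = 344/3
  d7 = d6/3 = 344/9
  d8 = d4/3 = 5/3
Walk from origin (0, 0):
  seg 1: left by d5 = -44 → (44, 0)
  seg 2: down by d5 = -44 → (44, 44)
  seg 3: up by d6 = 344/3 → (44, 476/3)
  seg 4: right by d8 = 5/3 → (137/3, 476/3)
  seg 5: up by d3 = 1 → (137/3, 479/3)
  seg 6: down by d7 = 344/9 → (137/3, 1093/9)
  seg 7: down by d1 = 13 → (137/3, 976/9)
  seg 8: right by d5 = -44 → (5/3, 976/9)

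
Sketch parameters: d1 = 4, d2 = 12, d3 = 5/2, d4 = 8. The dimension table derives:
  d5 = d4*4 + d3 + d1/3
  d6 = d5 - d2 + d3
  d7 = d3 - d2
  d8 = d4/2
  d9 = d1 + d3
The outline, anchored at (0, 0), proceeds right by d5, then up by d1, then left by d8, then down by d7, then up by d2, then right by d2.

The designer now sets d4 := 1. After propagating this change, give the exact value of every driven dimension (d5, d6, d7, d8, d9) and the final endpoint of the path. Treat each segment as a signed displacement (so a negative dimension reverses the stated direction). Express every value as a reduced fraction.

d5 = 47/6
d6 = -5/3
d7 = -19/2
d8 = 1/2
d9 = 13/2
endpoint = (58/3, 51/2)

Apply edit: d4 := 1
  d5 = d4*4 + d3 + d1/3 = 47/6
  d6 = d5 - d2 + d3 = -5/3
  d7 = d3 - d2 = -19/2
  d8 = d4/2 = 1/2
  d9 = d1 + d3 = 13/2
Walk from origin (0, 0):
  seg 1: right by d5 = 47/6 → (47/6, 0)
  seg 2: up by d1 = 4 → (47/6, 4)
  seg 3: left by d8 = 1/2 → (22/3, 4)
  seg 4: down by d7 = -19/2 → (22/3, 27/2)
  seg 5: up by d2 = 12 → (22/3, 51/2)
  seg 6: right by d2 = 12 → (58/3, 51/2)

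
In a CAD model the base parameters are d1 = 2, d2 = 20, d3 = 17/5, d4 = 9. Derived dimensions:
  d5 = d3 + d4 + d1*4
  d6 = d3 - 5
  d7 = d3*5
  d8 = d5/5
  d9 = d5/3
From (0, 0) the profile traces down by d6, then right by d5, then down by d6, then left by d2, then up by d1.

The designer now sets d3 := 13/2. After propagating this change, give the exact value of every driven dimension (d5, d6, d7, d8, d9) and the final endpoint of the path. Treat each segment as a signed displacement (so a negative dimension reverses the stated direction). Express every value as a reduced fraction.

Apply edit: d3 := 13/2
  d5 = d3 + d4 + d1*4 = 47/2
  d6 = d3 - 5 = 3/2
  d7 = d3*5 = 65/2
  d8 = d5/5 = 47/10
  d9 = d5/3 = 47/6
Walk from origin (0, 0):
  seg 1: down by d6 = 3/2 → (0, -3/2)
  seg 2: right by d5 = 47/2 → (47/2, -3/2)
  seg 3: down by d6 = 3/2 → (47/2, -3)
  seg 4: left by d2 = 20 → (7/2, -3)
  seg 5: up by d1 = 2 → (7/2, -1)

d5 = 47/2
d6 = 3/2
d7 = 65/2
d8 = 47/10
d9 = 47/6
endpoint = (7/2, -1)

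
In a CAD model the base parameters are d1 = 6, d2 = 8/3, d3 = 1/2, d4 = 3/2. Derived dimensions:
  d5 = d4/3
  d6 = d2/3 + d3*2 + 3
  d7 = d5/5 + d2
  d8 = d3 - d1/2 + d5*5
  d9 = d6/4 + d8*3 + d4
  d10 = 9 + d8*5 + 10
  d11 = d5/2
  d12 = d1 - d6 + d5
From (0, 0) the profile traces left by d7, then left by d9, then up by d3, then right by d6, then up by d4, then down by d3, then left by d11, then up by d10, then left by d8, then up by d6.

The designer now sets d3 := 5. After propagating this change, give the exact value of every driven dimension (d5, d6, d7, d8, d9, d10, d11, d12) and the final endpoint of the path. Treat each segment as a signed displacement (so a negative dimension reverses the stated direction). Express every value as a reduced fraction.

d5 = 1/2
d6 = 125/9
d7 = 83/30
d8 = 9/2
d9 = 665/36
d10 = 83/2
d11 = 1/4
d12 = -133/18
endpoint = (-121/10, 512/9)

Apply edit: d3 := 5
  d5 = d4/3 = 1/2
  d6 = d2/3 + d3*2 + 3 = 125/9
  d7 = d5/5 + d2 = 83/30
  d8 = d3 - d1/2 + d5*5 = 9/2
  d9 = d6/4 + d8*3 + d4 = 665/36
  d10 = 9 + d8*5 + 10 = 83/2
  d11 = d5/2 = 1/4
  d12 = d1 - d6 + d5 = -133/18
Walk from origin (0, 0):
  seg 1: left by d7 = 83/30 → (-83/30, 0)
  seg 2: left by d9 = 665/36 → (-3823/180, 0)
  seg 3: up by d3 = 5 → (-3823/180, 5)
  seg 4: right by d6 = 125/9 → (-147/20, 5)
  seg 5: up by d4 = 3/2 → (-147/20, 13/2)
  seg 6: down by d3 = 5 → (-147/20, 3/2)
  seg 7: left by d11 = 1/4 → (-38/5, 3/2)
  seg 8: up by d10 = 83/2 → (-38/5, 43)
  seg 9: left by d8 = 9/2 → (-121/10, 43)
  seg 10: up by d6 = 125/9 → (-121/10, 512/9)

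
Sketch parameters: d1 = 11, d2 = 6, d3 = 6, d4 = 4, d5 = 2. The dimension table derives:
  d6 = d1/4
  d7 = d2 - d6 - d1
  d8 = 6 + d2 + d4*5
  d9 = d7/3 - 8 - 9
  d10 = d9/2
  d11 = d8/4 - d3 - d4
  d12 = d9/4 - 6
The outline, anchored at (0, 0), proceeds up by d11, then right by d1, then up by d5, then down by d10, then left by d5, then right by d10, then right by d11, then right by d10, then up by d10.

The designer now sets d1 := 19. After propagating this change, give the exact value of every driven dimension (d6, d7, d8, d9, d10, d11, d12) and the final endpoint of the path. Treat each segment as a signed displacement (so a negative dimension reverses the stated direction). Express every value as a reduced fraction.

d6 = 19/4
d7 = -71/4
d8 = 32
d9 = -275/12
d10 = -275/24
d11 = -2
d12 = -563/48
endpoint = (-95/12, 0)

Apply edit: d1 := 19
  d6 = d1/4 = 19/4
  d7 = d2 - d6 - d1 = -71/4
  d8 = 6 + d2 + d4*5 = 32
  d9 = d7/3 - 8 - 9 = -275/12
  d10 = d9/2 = -275/24
  d11 = d8/4 - d3 - d4 = -2
  d12 = d9/4 - 6 = -563/48
Walk from origin (0, 0):
  seg 1: up by d11 = -2 → (0, -2)
  seg 2: right by d1 = 19 → (19, -2)
  seg 3: up by d5 = 2 → (19, 0)
  seg 4: down by d10 = -275/24 → (19, 275/24)
  seg 5: left by d5 = 2 → (17, 275/24)
  seg 6: right by d10 = -275/24 → (133/24, 275/24)
  seg 7: right by d11 = -2 → (85/24, 275/24)
  seg 8: right by d10 = -275/24 → (-95/12, 275/24)
  seg 9: up by d10 = -275/24 → (-95/12, 0)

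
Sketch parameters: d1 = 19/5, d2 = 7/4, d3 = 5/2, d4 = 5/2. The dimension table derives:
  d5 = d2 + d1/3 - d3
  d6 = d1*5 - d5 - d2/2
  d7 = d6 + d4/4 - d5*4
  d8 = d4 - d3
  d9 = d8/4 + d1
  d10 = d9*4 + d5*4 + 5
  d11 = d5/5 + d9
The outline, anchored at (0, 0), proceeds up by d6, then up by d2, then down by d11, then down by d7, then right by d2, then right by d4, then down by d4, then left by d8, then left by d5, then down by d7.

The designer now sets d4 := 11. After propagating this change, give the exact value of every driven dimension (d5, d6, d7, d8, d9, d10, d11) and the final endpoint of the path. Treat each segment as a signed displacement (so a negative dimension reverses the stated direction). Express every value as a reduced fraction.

d5 = 31/60
d6 = 2113/120
d7 = 439/24
d8 = 17/2
d9 = 237/40
d10 = 923/30
d11 = 3617/600
endpoint = (56/15, -2569/75)

Apply edit: d4 := 11
  d5 = d2 + d1/3 - d3 = 31/60
  d6 = d1*5 - d5 - d2/2 = 2113/120
  d7 = d6 + d4/4 - d5*4 = 439/24
  d8 = d4 - d3 = 17/2
  d9 = d8/4 + d1 = 237/40
  d10 = d9*4 + d5*4 + 5 = 923/30
  d11 = d5/5 + d9 = 3617/600
Walk from origin (0, 0):
  seg 1: up by d6 = 2113/120 → (0, 2113/120)
  seg 2: up by d2 = 7/4 → (0, 2323/120)
  seg 3: down by d11 = 3617/600 → (0, 1333/100)
  seg 4: down by d7 = 439/24 → (0, -2977/600)
  seg 5: right by d2 = 7/4 → (7/4, -2977/600)
  seg 6: right by d4 = 11 → (51/4, -2977/600)
  seg 7: down by d4 = 11 → (51/4, -9577/600)
  seg 8: left by d8 = 17/2 → (17/4, -9577/600)
  seg 9: left by d5 = 31/60 → (56/15, -9577/600)
  seg 10: down by d7 = 439/24 → (56/15, -2569/75)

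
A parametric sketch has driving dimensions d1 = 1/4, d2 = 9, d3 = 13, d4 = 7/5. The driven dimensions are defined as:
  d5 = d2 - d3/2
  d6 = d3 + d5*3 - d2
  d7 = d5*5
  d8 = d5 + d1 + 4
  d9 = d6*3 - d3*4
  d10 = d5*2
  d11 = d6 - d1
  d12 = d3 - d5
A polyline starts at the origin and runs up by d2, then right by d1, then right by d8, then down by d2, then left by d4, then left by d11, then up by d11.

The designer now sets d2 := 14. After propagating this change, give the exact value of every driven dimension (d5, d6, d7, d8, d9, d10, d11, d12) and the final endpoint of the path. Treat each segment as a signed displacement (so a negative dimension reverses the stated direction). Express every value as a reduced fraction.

d5 = 15/2
d6 = 43/2
d7 = 75/2
d8 = 47/4
d9 = 25/2
d10 = 15
d11 = 85/4
d12 = 11/2
endpoint = (-213/20, 85/4)

Apply edit: d2 := 14
  d5 = d2 - d3/2 = 15/2
  d6 = d3 + d5*3 - d2 = 43/2
  d7 = d5*5 = 75/2
  d8 = d5 + d1 + 4 = 47/4
  d9 = d6*3 - d3*4 = 25/2
  d10 = d5*2 = 15
  d11 = d6 - d1 = 85/4
  d12 = d3 - d5 = 11/2
Walk from origin (0, 0):
  seg 1: up by d2 = 14 → (0, 14)
  seg 2: right by d1 = 1/4 → (1/4, 14)
  seg 3: right by d8 = 47/4 → (12, 14)
  seg 4: down by d2 = 14 → (12, 0)
  seg 5: left by d4 = 7/5 → (53/5, 0)
  seg 6: left by d11 = 85/4 → (-213/20, 0)
  seg 7: up by d11 = 85/4 → (-213/20, 85/4)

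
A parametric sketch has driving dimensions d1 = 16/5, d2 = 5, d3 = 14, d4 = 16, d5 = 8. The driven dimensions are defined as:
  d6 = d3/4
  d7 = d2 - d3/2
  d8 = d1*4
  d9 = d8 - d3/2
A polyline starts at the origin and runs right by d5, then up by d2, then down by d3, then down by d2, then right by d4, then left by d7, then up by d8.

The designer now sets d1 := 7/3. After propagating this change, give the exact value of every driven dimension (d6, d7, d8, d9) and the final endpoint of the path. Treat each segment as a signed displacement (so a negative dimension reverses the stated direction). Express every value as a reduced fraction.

d6 = 7/2
d7 = -2
d8 = 28/3
d9 = 7/3
endpoint = (26, -14/3)

Apply edit: d1 := 7/3
  d6 = d3/4 = 7/2
  d7 = d2 - d3/2 = -2
  d8 = d1*4 = 28/3
  d9 = d8 - d3/2 = 7/3
Walk from origin (0, 0):
  seg 1: right by d5 = 8 → (8, 0)
  seg 2: up by d2 = 5 → (8, 5)
  seg 3: down by d3 = 14 → (8, -9)
  seg 4: down by d2 = 5 → (8, -14)
  seg 5: right by d4 = 16 → (24, -14)
  seg 6: left by d7 = -2 → (26, -14)
  seg 7: up by d8 = 28/3 → (26, -14/3)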